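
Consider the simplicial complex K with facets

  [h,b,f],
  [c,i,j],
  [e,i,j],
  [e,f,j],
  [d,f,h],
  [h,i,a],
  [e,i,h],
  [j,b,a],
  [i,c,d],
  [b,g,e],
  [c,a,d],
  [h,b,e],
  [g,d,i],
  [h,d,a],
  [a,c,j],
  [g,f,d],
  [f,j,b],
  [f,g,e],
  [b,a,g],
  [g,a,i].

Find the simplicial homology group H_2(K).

H_2 ≅ 0.

We work with the vertex ordering a < b < c < d < e < f < g < h < i < j. The simplices of K, each written with vertices in increasing order, are:

  0-simplices (10): a, b, c, d, e, f, g, h, i, j
  1-simplices (30): ab, ac, ad, ag, ah, ai, aj, be, bf, bg, bh, bj, cd, ci, cj, df, dg, dh, di, ef, eg, eh, ei, ej, fg, fh, fj, gi, hi, ij
  2-simplices (20): abg, abj, acd, acj, adh, agi, ahi, beg, beh, bfh, bfj, cdi, cij, dfg, dfh, dgi, efg, efj, ehi, eij

giving chain groups C_0 ≅ Z^10, C_1 ≅ Z^30, C_2 ≅ Z^20.

∂_1: C_1 → C_0 sends each edge [p,q] (with p < q) to q − p. For instance
  ∂ci = i − c.
The 10×30 boundary matrix has rank 9 and Smith normal form diag(1,1,1,1,1,1,1,1,1).

∂_2: C_2 → C_1 maps a triangle to the signed sum of its edges. For instance
  ∂beh = eh − bh + be,
  ∂bfj = fj − bj + bf.
This gives a 30×20 integer matrix of rank 20; reducing to Smith normal form yields diagonal entries (1,1,1,1,1,1,1,1,1,1,1,1,1,1,1,1,1,1,1,2).

From H_k ≅ ker(∂_k) / im(∂_{k+1}) we obtain:

  H_2: rank ker ∂_2 − rank ∂_3 = (20 − 20) − 0 = 0, and there is no ∂_3, so H_2 = 0.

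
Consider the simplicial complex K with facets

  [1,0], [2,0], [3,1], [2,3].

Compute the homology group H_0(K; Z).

H_0 ≅ Z.

Order the vertices as 0 < 1 < 2 < 3. Listing each simplex with vertices in this order, K has dimension 1 with simplices:

  0-simplices (4): [0], [1], [2], [3]
  1-simplices (4): [0,1], [0,2], [1,3], [2,3]

giving chain groups C_0 ≅ Z^4, C_1 ≅ Z^4.

The boundary map ∂_1: C_1 → C_0 maps an edge to its endpoints' difference, ∂[p,q] = q − p. For instance
  ∂[0,1] = [1] − [0].
This gives a 4×4 integer matrix of rank 3; reducing to Smith normal form yields diagonal entries (1,1,1).

Computing H_k = (kernel of ∂_k) / (image of ∂_{k+1}):

  H_0: rank C_0 − rank ∂_1 = 4 − 3 = 1, and the invariant factors of ∂_1 are all 1, so H_0 = Z.

(K is a triangulation of the circle S^1.)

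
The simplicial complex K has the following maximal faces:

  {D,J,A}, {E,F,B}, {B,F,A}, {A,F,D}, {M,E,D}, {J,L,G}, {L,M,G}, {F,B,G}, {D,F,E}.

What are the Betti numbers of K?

b_0 = 1, b_1 = 2, b_2 = 0.

Fix the vertex order A < B < D < E < F < G < J < L < M and write every simplex with vertices in increasing order. Then dim K = 2 and the simplices of K are:

  0-simplices (9): A, B, D, E, F, G, J, L, M
  1-simplices (19): AB, AD, AF, AJ, BE, BF, BG, DE, DF, DJ, DM, EF, EM, FG, GJ, GL, GM, JL, LM
  2-simplices (9): ABF, ADF, ADJ, BEF, BFG, DEF, DEM, GJL, GLM

Hence C_0 ≅ Z^9, C_1 ≅ Z^19, C_2 ≅ Z^9.

∂_1: C_1 → C_0 sends each edge [p,q] (with p < q) to q − p.
As a 9×19 matrix over Z this has rank 8, with invariant factors (1,1,1,1,1,1,1,1).

∂_2: C_2 → C_1 sends each 2-simplex [p,q,r] to [q,r] − [p,r] + [p,q]. For instance
  ∂BFG = FG − BG + BF,
  ∂DEF = EF − DF + DE.
The 19×9 boundary matrix has rank 9 and Smith normal form diag(1,1,1,1,1,1,1,1,1).

Reading off H_k = ker ∂_k / im ∂_{k+1}:

  H_0: rank C_0 − rank ∂_1 = 9 − 8 = 1, and the invariant factors of ∂_1 are all 1, so H_0 ≅ Z.
  H_1: rank ker ∂_1 − rank ∂_2 = (19 − 8) − 9 = 2, and the invariant factors of ∂_2 are all 1, so H_1 ≅ Z^2.
  H_2: rank ker ∂_2 − rank ∂_3 = (9 − 9) − 0 = 0, and there is no ∂_3, so H_2 ≅ 0.

As a check, the Euler characteristic is 9 − 19 + 9 = -1, which agrees with 1 − 2 + 0 = -1.

Hence the Betti numbers are b_0 = 1, b_1 = 2, b_2 = 0.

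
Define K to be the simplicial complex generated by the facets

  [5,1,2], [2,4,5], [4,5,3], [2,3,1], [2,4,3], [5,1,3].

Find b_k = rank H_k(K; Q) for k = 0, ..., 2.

b_0 = 1, b_1 = 0, b_2 = 1.

Take the total order 1 < 2 < 3 < 4 < 5 on the vertex set. Then K (dimension 2) consists of the simplices:

  0-simplices (5): [1], [2], [3], [4], [5]
  1-simplices (9): [1,2], [1,3], [1,5], [2,3], [2,4], [2,5], [3,4], [3,5], [4,5]
  2-simplices (6): [1,2,3], [1,2,5], [1,3,5], [2,3,4], [2,4,5], [3,4,5]

giving chain groups C_0 ≅ Z^5, C_1 ≅ Z^9, C_2 ≅ Z^6.

The boundary map ∂_1: C_1 → C_0 sends each edge [p,q] (with p < q) to q − p. For instance
  ∂[3,5] = [5] − [3].
The resulting 5×9 matrix has rank 4, and its Smith normal form has invariant factors (1,1,1,1).

Boundary ∂_2: C_2 → C_1 sends each 2-simplex [p,q,r] to [q,r] − [p,r] + [p,q]. For instance
  ∂[1,3,5] = [3,5] − [1,5] + [1,3],
  ∂[2,3,4] = [3,4] − [2,4] + [2,3].
The resulting 9×6 matrix has rank 5, and its Smith normal form has invariant factors (1,1,1,1,1).

Computing H_k = (kernel of ∂_k) / (image of ∂_{k+1}):

  H_0: rank C_0 − rank ∂_1 = 5 − 4 = 1, and the invariant factors of ∂_1 are all 1, so H_0 ≅ Z.
  H_1: rank ker ∂_1 − rank ∂_2 = (9 − 4) − 5 = 0, and the invariant factors of ∂_2 are all 1, so H_1 ≅ 0.
  H_2: rank ker ∂_2 − rank ∂_3 = (6 − 5) − 0 = 1, and there is no ∂_3, so H_2 ≅ Z.

(K is a triangulation of the 2-sphere S^2.)

Hence the Betti numbers are b_0 = 1, b_1 = 0, b_2 = 1.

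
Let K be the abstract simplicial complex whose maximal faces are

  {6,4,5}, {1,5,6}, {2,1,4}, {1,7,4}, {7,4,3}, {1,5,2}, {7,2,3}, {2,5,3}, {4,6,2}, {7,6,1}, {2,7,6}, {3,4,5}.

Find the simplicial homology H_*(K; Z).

H_0 ≅ Z,  H_1 ≅ Z/2Z,  H_2 = 0.

Fix the vertex order 1 < 2 < 3 < 4 < 5 < 6 < 7 and write every simplex with vertices in increasing order. Then dim K = 2 and the simplices of K are:

  0-simplices (7): [1], [2], [3], [4], [5], [6], [7]
  1-simplices (18): [1,2], [1,4], [1,5], [1,6], [1,7], [2,3], [2,4], [2,5], [2,6], [2,7], [3,4], [3,5], [3,7], [4,5], [4,6], [4,7], [5,6], [6,7]
  2-simplices (12): [1,2,4], [1,2,5], [1,4,7], [1,5,6], [1,6,7], [2,3,5], [2,3,7], [2,4,6], [2,6,7], [3,4,5], [3,4,7], [4,5,6]

so the chain groups are C_0 ≅ Z^7, C_1 ≅ Z^18, C_2 ≅ Z^12.

∂_1: C_1 → C_0 sends each edge [p,q] (with p < q) to q − p.
The 7×18 boundary matrix has rank 6 and Smith normal form diag(1,1,1,1,1,1).

The boundary map ∂_2: C_2 → C_1 sends each 2-simplex [p,q,r] to [q,r] − [p,r] + [p,q]. For instance
  ∂[1,5,6] = [5,6] − [1,6] + [1,5],
  ∂[2,4,6] = [4,6] − [2,6] + [2,4].
This gives a 18×12 integer matrix of rank 12; reducing to Smith normal form yields diagonal entries (1,1,1,1,1,1,1,1,1,1,1,2).

Reading off H_k = ker ∂_k / im ∂_{k+1}:

  H_0: rank C_0 − rank ∂_1 = 7 − 6 = 1, and the invariant factors of ∂_1 are all 1, so H_0 = Z.
  H_1: rank ker ∂_1 − rank ∂_2 = (18 − 6) − 12 = 0, and ∂_2 has invariant factor 2 > 1, so H_1 = Z/2Z.
  H_2: rank ker ∂_2 − rank ∂_3 = (12 − 12) − 0 = 0, and there is no ∂_3, so H_2 = 0.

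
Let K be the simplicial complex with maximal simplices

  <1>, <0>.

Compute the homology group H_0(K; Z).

Take the total order 0 < 1 on the vertex set. Then K (dimension 0) consists of the simplices:

  0-simplices (2): [0], [1]

giving chain groups C_0 ≅ Z^2.

From H_k ≅ ker(∂_k) / im(∂_{k+1}) we obtain:

  H_0: rank C_0 − rank ∂_1 = 2 − 0 = 2, and there is no ∂_1, so H_0 ≅ Z^2.

H_0 = Z^2.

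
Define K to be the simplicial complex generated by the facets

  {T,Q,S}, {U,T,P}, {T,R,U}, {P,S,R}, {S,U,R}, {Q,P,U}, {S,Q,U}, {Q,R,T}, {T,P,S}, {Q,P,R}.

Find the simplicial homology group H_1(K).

H_1 = Z/2.

Take the total order P < Q < R < S < T < U on the vertex set. Then K (dimension 2) consists of the simplices:

  0-simplices (6): P, Q, R, S, T, U
  1-simplices (15): PQ, PR, PS, PT, PU, QR, QS, QT, QU, RS, RT, RU, ST, SU, TU
  2-simplices (10): PQR, PQU, PRS, PST, PTU, QRT, QST, QSU, RSU, RTU

Hence C_0 ≅ Z^6, C_1 ≅ Z^15, C_2 ≅ Z^10.

The boundary map ∂_1: C_1 → C_0 sends each edge [p,q] (with p < q) to q − p. For instance
  ∂RS = S − R.
The 6×15 boundary matrix has rank 5 and Smith normal form diag(1,1,1,1,1).

The boundary map ∂_2: C_2 → C_1 sends each 2-simplex [p,q,r] to [q,r] − [p,r] + [p,q]. For instance
  ∂PTU = TU − PU + PT,
  ∂QRT = RT − QT + QR.
As a 15×10 matrix over Z this has rank 10, with invariant factors (1,1,1,1,1,1,1,1,1,2).

Computing H_k = (kernel of ∂_k) / (image of ∂_{k+1}):

  H_1: rank ker ∂_1 − rank ∂_2 = (15 − 5) − 10 = 0, and ∂_2 has invariant factor 2 > 1, so H_1 = Z/2.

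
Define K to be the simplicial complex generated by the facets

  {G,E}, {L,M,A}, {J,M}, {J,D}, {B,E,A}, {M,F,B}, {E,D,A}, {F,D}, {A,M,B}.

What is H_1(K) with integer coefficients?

H_1 = Z^2.

Take the total order A < B < D < E < F < G < J < L < M on the vertex set. Then K (dimension 2) consists of the simplices:

  0-simplices (9): A, B, D, E, F, G, J, L, M
  1-simplices (15): AB, AD, AE, AL, AM, BE, BF, BM, DE, DF, DJ, EG, FM, JM, LM
  2-simplices (5): ABE, ABM, ADE, ALM, BFM

Hence C_0 ≅ Z^9, C_1 ≅ Z^15, C_2 ≅ Z^5.

The boundary map ∂_1: C_1 → C_0 sends each edge [p,q] (with p < q) to q − p. For instance
  ∂AM = M − A.
The resulting 9×15 matrix has rank 8, and its Smith normal form has invariant factors (1,1,1,1,1,1,1,1).

Boundary ∂_2: C_2 → C_1 sends each 2-simplex [p,q,r] to [q,r] − [p,r] + [p,q]. For instance
  ∂ABM = BM − AM + AB,
  ∂BFM = FM − BM + BF.
The 15×5 boundary matrix has rank 5 and Smith normal form diag(1,1,1,1,1).

Reading off H_k = ker ∂_k / im ∂_{k+1}:

  H_1: rank ker ∂_1 − rank ∂_2 = (15 − 8) − 5 = 2, and the invariant factors of ∂_2 are all 1, so H_1 = Z^2.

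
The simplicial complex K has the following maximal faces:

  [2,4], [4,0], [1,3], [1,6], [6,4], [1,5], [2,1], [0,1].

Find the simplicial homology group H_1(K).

H_1 ≅ Z^2.

K has 7 vertices, 8 edges.
rank ∂_1 = 6, rank ∂_2 = 0 ⇒ b_1 = 8 − 6 − 0 = 2. So H_1 = Z^2.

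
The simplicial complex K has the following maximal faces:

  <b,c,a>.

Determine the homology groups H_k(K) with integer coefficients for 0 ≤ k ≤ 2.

Fix the vertex order a < b < c and write every simplex with vertices in increasing order. Then dim K = 2 and the simplices of K are:

  0-simplices (3): a, b, c
  1-simplices (3): ab, ac, bc
  2-simplices (1): abc

giving chain groups C_0 ≅ Z^3, C_1 ≅ Z^3, C_2 ≅ Z^1.

The boundary map ∂_1: C_1 → C_0 sends each edge [p,q] (with p < q) to q − p. For instance
  ∂ac = c − a.
This gives a 3×3 integer matrix of rank 2; reducing to Smith normal form yields diagonal entries (1,1).

Boundary ∂_2: C_2 → C_1 sends each 2-simplex [p,q,r] to [q,r] − [p,r] + [p,q]. For instance
  ∂abc = bc − ac + ab.
The 3×1 boundary matrix has rank 1 and Smith normal form diag(1).

Computing H_k = (kernel of ∂_k) / (image of ∂_{k+1}):

  H_0: rank C_0 − rank ∂_1 = 3 − 2 = 1, and the invariant factors of ∂_1 are all 1, so H_0 ≅ Z.
  H_1: rank ker ∂_1 − rank ∂_2 = (3 − 2) − 1 = 0, and the invariant factors of ∂_2 are all 1, so H_1 ≅ 0.
  H_2: rank ker ∂_2 − rank ∂_3 = (1 − 1) − 0 = 0, and there is no ∂_3, so H_2 ≅ 0.

As a check, the Euler characteristic is 3 − 3 + 1 = 1, which agrees with 1 − 0 + 0 = 1.

H_0 ≅ Z,  H_1 = 0,  H_2 = 0.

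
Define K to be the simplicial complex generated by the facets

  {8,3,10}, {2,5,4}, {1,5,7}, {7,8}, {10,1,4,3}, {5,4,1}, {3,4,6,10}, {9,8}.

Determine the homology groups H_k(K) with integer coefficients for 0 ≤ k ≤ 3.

Take the total order 1 < 2 < 3 < 4 < 5 < 6 < 7 < 8 < 9 < 10 on the vertex set. Then K (dimension 3) consists of the simplices:

  0-simplices (10): [1], [2], [3], [4], [5], [6], [7], [8], [9], [10]
  1-simplices (19): [1,3], [1,4], [1,5], [1,7], [1,10], [2,4], [2,5], [3,4], [3,6], [3,8], [3,10], [4,5], [4,6], [4,10], [5,7], [6,10], [7,8], [8,9], [8,10]
  2-simplices (11): [1,3,4], [1,3,10], [1,4,5], [1,4,10], [1,5,7], [2,4,5], [3,4,6], [3,4,10], [3,6,10], [3,8,10], [4,6,10]
  3-simplices (2): [1,3,4,10], [3,4,6,10]

so the chain groups are C_0 ≅ Z^10, C_1 ≅ Z^19, C_2 ≅ Z^11, C_3 ≅ Z^2.

∂_1: C_1 → C_0 sends each edge [p,q] (with p < q) to q − p. For instance
  ∂[1,4] = [4] − [1].
The 10×19 boundary matrix has rank 9 and Smith normal form diag(1,1,1,1,1,1,1,1,1).

Boundary ∂_2: C_2 → C_1 sends each 2-simplex [p,q,r] to [q,r] − [p,r] + [p,q]. For instance
  ∂[1,5,7] = [5,7] − [1,7] + [1,5],
  ∂[1,3,4] = [3,4] − [1,4] + [1,3].
This gives a 19×11 integer matrix of rank 9; reducing to Smith normal form yields diagonal entries (1,1,1,1,1,1,1,1,1).

The boundary map ∂_3: C_3 → C_2 sends each 3-simplex σ to the alternating sum Σ_i (−1)^i (σ with its i-th vertex removed). For instance
  ∂[1,3,4,10] = [3,4,10] − [1,4,10] + [1,3,10] − [1,3,4],
  ∂[3,4,6,10] = [4,6,10] − [3,6,10] + [3,4,10] − [3,4,6].
The resulting 11×2 matrix has rank 2, and its Smith normal form has invariant factors (1,1).

Reading off H_k = ker ∂_k / im ∂_{k+1}:

  H_0: rank C_0 − rank ∂_1 = 10 − 9 = 1, and the invariant factors of ∂_1 are all 1, so H_0 = Z.
  H_1: rank ker ∂_1 − rank ∂_2 = (19 − 9) − 9 = 1, and the invariant factors of ∂_2 are all 1, so H_1 = Z.
  H_2: rank ker ∂_2 − rank ∂_3 = (11 − 9) − 2 = 0, and the invariant factors of ∂_3 are all 1, so H_2 = 0.
  H_3: rank ker ∂_3 − rank ∂_4 = (2 − 2) − 0 = 0, and there is no ∂_4, so H_3 = 0.

As a check, the Euler characteristic is 10 − 19 + 11 − 2 = 0, which agrees with 1 − 1 + 0 − 0 = 0.

H_0 ≅ Z,  H_1 ≅ Z,  H_2 = 0,  H_3 = 0.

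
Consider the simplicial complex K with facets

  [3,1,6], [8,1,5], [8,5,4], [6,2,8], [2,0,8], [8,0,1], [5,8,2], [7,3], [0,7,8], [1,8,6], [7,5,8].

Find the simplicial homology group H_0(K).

H_0 = Z.

Fix the vertex order 0 < 1 < 2 < 3 < 4 < 5 < 6 < 7 < 8 and write every simplex with vertices in increasing order. Then dim K = 2 and the simplices of K are:

  0-simplices (9): [0], [1], [2], [3], [4], [5], [6], [7], [8]
  1-simplices (19): [0,1], [0,2], [0,7], [0,8], [1,3], [1,5], [1,6], [1,8], [2,5], [2,6], [2,8], [3,6], [3,7], [4,5], [4,8], [5,7], [5,8], [6,8], [7,8]
  2-simplices (10): [0,1,8], [0,2,8], [0,7,8], [1,3,6], [1,5,8], [1,6,8], [2,5,8], [2,6,8], [4,5,8], [5,7,8]

so the chain groups are C_0 ≅ Z^9, C_1 ≅ Z^19, C_2 ≅ Z^10.

∂_1: C_1 → C_0 is given by ∂[p,q] = [q] − [p].
As a 9×19 matrix over Z this has rank 8, with invariant factors (1,1,1,1,1,1,1,1).

The boundary map ∂_2: C_2 → C_1 sends each 2-simplex [p,q,r] to [q,r] − [p,r] + [p,q]. For instance
  ∂[1,3,6] = [3,6] − [1,6] + [1,3],
  ∂[5,7,8] = [7,8] − [5,8] + [5,7].
This gives a 19×10 integer matrix of rank 10; reducing to Smith normal form yields diagonal entries (1,1,1,1,1,1,1,1,1,1).

From H_k ≅ ker(∂_k) / im(∂_{k+1}) we obtain:

  H_0: rank C_0 − rank ∂_1 = 9 − 8 = 1, and the invariant factors of ∂_1 are all 1, so H_0 ≅ Z.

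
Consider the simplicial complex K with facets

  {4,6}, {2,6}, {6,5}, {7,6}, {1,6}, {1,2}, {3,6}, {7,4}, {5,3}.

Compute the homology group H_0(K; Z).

Order the vertices as 1 < 2 < 3 < 4 < 5 < 6 < 7. Listing each simplex with vertices in this order, K has dimension 1 with simplices:

  0-simplices (7): [1], [2], [3], [4], [5], [6], [7]
  1-simplices (9): [1,2], [1,6], [2,6], [3,5], [3,6], [4,6], [4,7], [5,6], [6,7]

Hence C_0 ≅ Z^7, C_1 ≅ Z^9.

∂_1: C_1 → C_0 sends each edge [p,q] (with p < q) to q − p.
As a 7×9 matrix over Z this has rank 6, with invariant factors (1,1,1,1,1,1).

Reading off H_k = ker ∂_k / im ∂_{k+1}:

  H_0: rank C_0 − rank ∂_1 = 7 − 6 = 1, and the invariant factors of ∂_1 are all 1, so H_0 = Z.

(K is a triangulation of a wedge of 3 circles.)

H_0 ≅ Z.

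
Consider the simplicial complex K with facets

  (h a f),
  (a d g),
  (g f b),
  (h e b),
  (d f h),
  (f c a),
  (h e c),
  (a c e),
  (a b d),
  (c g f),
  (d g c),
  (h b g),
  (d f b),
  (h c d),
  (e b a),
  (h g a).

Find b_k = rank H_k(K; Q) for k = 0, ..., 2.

b_0 = 1, b_1 = 2, b_2 = 1.

Take the total order a < b < c < d < e < f < g < h on the vertex set. Then K (dimension 2) consists of the simplices:

  0-simplices (8): a, b, c, d, e, f, g, h
  1-simplices (24): ab, ac, ad, ae, af, ag, ah, bd, be, bf, bg, bh, cd, ce, cf, cg, ch, df, dg, dh, eh, fg, fh, gh
  2-simplices (16): abd, abe, ace, acf, adg, afh, agh, bdf, beh, bfg, bgh, cdg, cdh, ceh, cfg, dfh

Hence C_0 ≅ Z^8, C_1 ≅ Z^24, C_2 ≅ Z^16.

The boundary map ∂_1: C_1 → C_0 maps an edge to its endpoints' difference, ∂[p,q] = q − p. For instance
  ∂cf = f − c.
This gives a 8×24 integer matrix of rank 7; reducing to Smith normal form yields diagonal entries (1,1,1,1,1,1,1).

Boundary ∂_2: C_2 → C_1 sends each 2-simplex [p,q,r] to [q,r] − [p,r] + [p,q]. For instance
  ∂acf = cf − af + ac,
  ∂bgh = gh − bh + bg.
The resulting 24×16 matrix has rank 15, and its Smith normal form has invariant factors (1,1,1,1,1,1,1,1,1,1,1,1,1,1,1).

Now H_k = ker ∂_k / im ∂_{k+1}, so:

  H_0: rank C_0 − rank ∂_1 = 8 − 7 = 1, and the invariant factors of ∂_1 are all 1, so H_0 ≅ Z.
  H_1: rank ker ∂_1 − rank ∂_2 = (24 − 7) − 15 = 2, and the invariant factors of ∂_2 are all 1, so H_1 ≅ Z^2.
  H_2: rank ker ∂_2 − rank ∂_3 = (16 − 15) − 0 = 1, and there is no ∂_3, so H_2 ≅ Z.

(K is a triangulation of the torus T^2.)

Hence the Betti numbers are b_0 = 1, b_1 = 2, b_2 = 1.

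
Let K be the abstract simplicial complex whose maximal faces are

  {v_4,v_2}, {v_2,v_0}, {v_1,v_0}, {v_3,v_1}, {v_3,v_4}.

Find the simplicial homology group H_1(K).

Fix the vertex order v_0 < v_1 < v_2 < v_3 < v_4 and write every simplex with vertices in increasing order. Then dim K = 1 and the simplices of K are:

  0-simplices (5): [v_0], [v_1], [v_2], [v_3], [v_4]
  1-simplices (5): [v_0,v_1], [v_0,v_2], [v_1,v_3], [v_2,v_4], [v_3,v_4]

giving chain groups C_0 ≅ Z^5, C_1 ≅ Z^5.

Boundary ∂_1: C_1 → C_0 sends each edge [p,q] (with p < q) to q − p. For instance
  ∂[v_2,v_4] = [v_4] − [v_2].
The 5×5 boundary matrix has rank 4 and Smith normal form diag(1,1,1,1).

Reading off H_k = ker ∂_k / im ∂_{k+1}:

  H_1: rank ker ∂_1 − rank ∂_2 = (5 − 4) − 0 = 1, and there is no ∂_2, so H_1 ≅ Z.

H_1 = Z.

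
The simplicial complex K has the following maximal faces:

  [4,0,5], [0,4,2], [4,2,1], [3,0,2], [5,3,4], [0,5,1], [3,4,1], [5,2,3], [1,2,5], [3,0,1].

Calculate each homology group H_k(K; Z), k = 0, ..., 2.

H_0 = Z,  H_1 = Z/2,  H_2 = 0.

We work with the vertex ordering 0 < 1 < 2 < 3 < 4 < 5. The simplices of K, each written with vertices in increasing order, are:

  0-simplices (6): [0], [1], [2], [3], [4], [5]
  1-simplices (15): [0,1], [0,2], [0,3], [0,4], [0,5], [1,2], [1,3], [1,4], [1,5], [2,3], [2,4], [2,5], [3,4], [3,5], [4,5]
  2-simplices (10): [0,1,3], [0,1,5], [0,2,3], [0,2,4], [0,4,5], [1,2,4], [1,2,5], [1,3,4], [2,3,5], [3,4,5]

giving chain groups C_0 ≅ Z^6, C_1 ≅ Z^15, C_2 ≅ Z^10.

Boundary ∂_1: C_1 → C_0 maps an edge to its endpoints' difference, ∂[p,q] = q − p. For instance
  ∂[3,4] = [4] − [3].
The resulting 6×15 matrix has rank 5, and its Smith normal form has invariant factors (1,1,1,1,1).

The boundary map ∂_2: C_2 → C_1 sends each 2-simplex [p,q,r] to [q,r] − [p,r] + [p,q]. For instance
  ∂[0,2,4] = [2,4] − [0,4] + [0,2],
  ∂[0,2,3] = [2,3] − [0,3] + [0,2].
This gives a 15×10 integer matrix of rank 10; reducing to Smith normal form yields diagonal entries (1,1,1,1,1,1,1,1,1,2).

From H_k ≅ ker(∂_k) / im(∂_{k+1}) we obtain:

  H_0: rank C_0 − rank ∂_1 = 6 − 5 = 1, and the invariant factors of ∂_1 are all 1, so H_0 ≅ Z.
  H_1: rank ker ∂_1 − rank ∂_2 = (15 − 5) − 10 = 0, and ∂_2 has invariant factor 2 > 1, so H_1 ≅ Z/2.
  H_2: rank ker ∂_2 − rank ∂_3 = (10 − 10) − 0 = 0, and there is no ∂_3, so H_2 ≅ 0.

As a check, the Euler characteristic is 6 − 15 + 10 = 1, which agrees with 1 − 0 + 0 = 1.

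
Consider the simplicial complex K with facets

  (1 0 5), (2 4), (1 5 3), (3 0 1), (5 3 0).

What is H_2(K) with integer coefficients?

H_2 ≅ Z.

Fix the vertex order 0 < 1 < 2 < 3 < 4 < 5 and write every simplex with vertices in increasing order. Then dim K = 2 and the simplices of K are:

  0-simplices (6): [0], [1], [2], [3], [4], [5]
  1-simplices (7): [0,1], [0,3], [0,5], [1,3], [1,5], [2,4], [3,5]
  2-simplices (4): [0,1,3], [0,1,5], [0,3,5], [1,3,5]

giving chain groups C_0 ≅ Z^6, C_1 ≅ Z^7, C_2 ≅ Z^4.

Boundary ∂_1: C_1 → C_0 sends each edge [p,q] (with p < q) to q − p.
The 6×7 boundary matrix has rank 4 and Smith normal form diag(1,1,1,1).

The boundary map ∂_2: C_2 → C_1 acts by ∂[p,q,r] = [q,r] − [p,r] + [p,q]. For instance
  ∂[1,3,5] = [3,5] − [1,5] + [1,3],
  ∂[0,1,3] = [1,3] − [0,3] + [0,1].
The resulting 7×4 matrix has rank 3, and its Smith normal form has invariant factors (1,1,1).

Computing H_k = (kernel of ∂_k) / (image of ∂_{k+1}):

  H_2: rank ker ∂_2 − rank ∂_3 = (4 − 3) − 0 = 1, and there is no ∂_3, so H_2 ≅ Z.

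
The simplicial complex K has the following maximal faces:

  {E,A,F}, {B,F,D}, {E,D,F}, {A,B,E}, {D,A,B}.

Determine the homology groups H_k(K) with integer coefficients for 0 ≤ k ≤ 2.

H_0 ≅ Z,  H_1 ≅ Z,  H_2 = 0.

Take the total order A < B < D < E < F on the vertex set. Then K (dimension 2) consists of the simplices:

  0-simplices (5): A, B, D, E, F
  1-simplices (10): AB, AD, AE, AF, BD, BE, BF, DE, DF, EF
  2-simplices (5): ABD, ABE, AEF, BDF, DEF

Hence C_0 ≅ Z^5, C_1 ≅ Z^10, C_2 ≅ Z^5.

∂_1: C_1 → C_0 sends each edge [p,q] (with p < q) to q − p.
The 5×10 boundary matrix has rank 4 and Smith normal form diag(1,1,1,1).

The boundary map ∂_2: C_2 → C_1 sends each 2-simplex [p,q,r] to [q,r] − [p,r] + [p,q]. For instance
  ∂BDF = DF − BF + BD,
  ∂DEF = EF − DF + DE.
This gives a 10×5 integer matrix of rank 5; reducing to Smith normal form yields diagonal entries (1,1,1,1,1).

Computing H_k = (kernel of ∂_k) / (image of ∂_{k+1}):

  H_0: rank C_0 − rank ∂_1 = 5 − 4 = 1, and the invariant factors of ∂_1 are all 1, so H_0 ≅ Z.
  H_1: rank ker ∂_1 − rank ∂_2 = (10 − 4) − 5 = 1, and the invariant factors of ∂_2 are all 1, so H_1 ≅ Z.
  H_2: rank ker ∂_2 − rank ∂_3 = (5 − 5) − 0 = 0, and there is no ∂_3, so H_2 ≅ 0.

As a check, the Euler characteristic is 5 − 10 + 5 = 0, which agrees with 1 − 1 + 0 = 0.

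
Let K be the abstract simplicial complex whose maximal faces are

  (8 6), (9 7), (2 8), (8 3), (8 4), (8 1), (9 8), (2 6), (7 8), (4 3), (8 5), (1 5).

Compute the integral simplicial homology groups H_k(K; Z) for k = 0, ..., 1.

Fix the vertex order 1 < 2 < 3 < 4 < 5 < 6 < 7 < 8 < 9 and write every simplex with vertices in increasing order. Then dim K = 1 and the simplices of K are:

  0-simplices (9): [1], [2], [3], [4], [5], [6], [7], [8], [9]
  1-simplices (12): [1,5], [1,8], [2,6], [2,8], [3,4], [3,8], [4,8], [5,8], [6,8], [7,8], [7,9], [8,9]

so the chain groups are C_0 ≅ Z^9, C_1 ≅ Z^12.

The boundary map ∂_1: C_1 → C_0 sends each edge [p,q] (with p < q) to q − p.
This gives a 9×12 integer matrix of rank 8; reducing to Smith normal form yields diagonal entries (1,1,1,1,1,1,1,1).

Computing H_k = (kernel of ∂_k) / (image of ∂_{k+1}):

  H_0: rank C_0 − rank ∂_1 = 9 − 8 = 1, and the invariant factors of ∂_1 are all 1, so H_0 = Z.
  H_1: rank ker ∂_1 − rank ∂_2 = (12 − 8) − 0 = 4, and there is no ∂_2, so H_1 = Z^4.

(K is a triangulation of a wedge of 4 circles.)

H_0 = Z,  H_1 = Z^4.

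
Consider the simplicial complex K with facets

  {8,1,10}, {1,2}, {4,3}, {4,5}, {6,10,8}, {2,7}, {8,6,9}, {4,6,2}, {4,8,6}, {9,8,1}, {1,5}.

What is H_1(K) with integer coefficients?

K has 10 vertices, 17 edges, 6 triangles.
rank ∂_1 = 9, rank ∂_2 = 6 ⇒ b_1 = 17 − 9 − 6 = 2; all invariant factors of ∂_2 are 1 so no torsion. So H_1 = Z^2.

H_1 = Z^2.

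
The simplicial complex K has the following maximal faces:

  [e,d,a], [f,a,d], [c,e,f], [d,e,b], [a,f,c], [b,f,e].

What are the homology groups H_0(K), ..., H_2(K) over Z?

H_0 = Z,  H_1 = Z,  H_2 = 0.

K has 6 vertices, 12 edges, 6 triangles.
rank ∂_0 = 0, rank ∂_1 = 5 ⇒ b_0 = 6 − 0 − 5 = 1; all invariant factors of ∂_1 are 1 so no torsion. So H_0 ≅ Z.
rank ∂_1 = 5, rank ∂_2 = 6 ⇒ b_1 = 12 − 5 − 6 = 1; all invariant factors of ∂_2 are 1 so no torsion. So H_1 ≅ Z.
rank ∂_2 = 6, rank ∂_3 = 0 ⇒ b_2 = 6 − 6 − 0 = 0. So H_2 ≅ 0.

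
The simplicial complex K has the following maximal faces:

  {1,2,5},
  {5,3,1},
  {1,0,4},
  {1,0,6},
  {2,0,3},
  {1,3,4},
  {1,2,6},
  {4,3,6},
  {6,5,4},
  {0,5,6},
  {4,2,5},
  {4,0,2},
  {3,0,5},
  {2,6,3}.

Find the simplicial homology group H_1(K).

H_1 ≅ Z^2.

We work with the vertex ordering 0 < 1 < 2 < 3 < 4 < 5 < 6. The simplices of K, each written with vertices in increasing order, are:

  0-simplices (7): [0], [1], [2], [3], [4], [5], [6]
  1-simplices (21): [0,1], [0,2], [0,3], [0,4], [0,5], [0,6], [1,2], [1,3], [1,4], [1,5], [1,6], [2,3], [2,4], [2,5], [2,6], [3,4], [3,5], [3,6], [4,5], [4,6], [5,6]
  2-simplices (14): [0,1,4], [0,1,6], [0,2,3], [0,2,4], [0,3,5], [0,5,6], [1,2,5], [1,2,6], [1,3,4], [1,3,5], [2,3,6], [2,4,5], [3,4,6], [4,5,6]

giving chain groups C_0 ≅ Z^7, C_1 ≅ Z^21, C_2 ≅ Z^14.

∂_1: C_1 → C_0 is given by ∂[p,q] = [q] − [p]. For instance
  ∂[3,6] = [6] − [3].
This gives a 7×21 integer matrix of rank 6; reducing to Smith normal form yields diagonal entries (1,1,1,1,1,1).

The boundary map ∂_2: C_2 → C_1 sends each 2-simplex [p,q,r] to [q,r] − [p,r] + [p,q]. For instance
  ∂[2,3,6] = [3,6] − [2,6] + [2,3],
  ∂[0,1,6] = [1,6] − [0,6] + [0,1].
The 21×14 boundary matrix has rank 13 and Smith normal form diag(1,1,1,1,1,1,1,1,1,1,1,1,1).

From H_k ≅ ker(∂_k) / im(∂_{k+1}) we obtain:

  H_1: rank ker ∂_1 − rank ∂_2 = (21 − 6) − 13 = 2, and the invariant factors of ∂_2 are all 1, so H_1 ≅ Z^2.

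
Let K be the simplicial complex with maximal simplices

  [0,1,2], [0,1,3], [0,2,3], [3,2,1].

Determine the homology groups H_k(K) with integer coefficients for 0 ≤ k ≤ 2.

Fix the vertex order 0 < 1 < 2 < 3 and write every simplex with vertices in increasing order. Then dim K = 2 and the simplices of K are:

  0-simplices (4): [0], [1], [2], [3]
  1-simplices (6): [0,1], [0,2], [0,3], [1,2], [1,3], [2,3]
  2-simplices (4): [0,1,2], [0,1,3], [0,2,3], [1,2,3]

so the chain groups are C_0 ≅ Z^4, C_1 ≅ Z^6, C_2 ≅ Z^4.

∂_1: C_1 → C_0 maps an edge to its endpoints' difference, ∂[p,q] = q − p.
This gives a 4×6 integer matrix of rank 3; reducing to Smith normal form yields diagonal entries (1,1,1).

∂_2: C_2 → C_1 maps a triangle to the signed sum of its edges. For instance
  ∂[0,1,3] = [1,3] − [0,3] + [0,1],
  ∂[1,2,3] = [2,3] − [1,3] + [1,2].
The resulting 6×4 matrix has rank 3, and its Smith normal form has invariant factors (1,1,1).

From H_k ≅ ker(∂_k) / im(∂_{k+1}) we obtain:

  H_0: rank C_0 − rank ∂_1 = 4 − 3 = 1, and the invariant factors of ∂_1 are all 1, so H_0 = Z.
  H_1: rank ker ∂_1 − rank ∂_2 = (6 − 3) − 3 = 0, and the invariant factors of ∂_2 are all 1, so H_1 = 0.
  H_2: rank ker ∂_2 − rank ∂_3 = (4 − 3) − 0 = 1, and there is no ∂_3, so H_2 = Z.

H_0 ≅ Z,  H_1 = 0,  H_2 ≅ Z.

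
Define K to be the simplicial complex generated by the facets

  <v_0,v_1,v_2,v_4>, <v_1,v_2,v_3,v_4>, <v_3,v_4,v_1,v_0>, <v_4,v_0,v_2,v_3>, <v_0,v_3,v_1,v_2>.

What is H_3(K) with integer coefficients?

K has 5 vertices, 10 edges, 10 triangles, 5 3-simplices.
rank ∂_3 = 4, rank ∂_4 = 0 ⇒ b_3 = 5 − 4 − 0 = 1. So H_3 = Z.

H_3 ≅ Z.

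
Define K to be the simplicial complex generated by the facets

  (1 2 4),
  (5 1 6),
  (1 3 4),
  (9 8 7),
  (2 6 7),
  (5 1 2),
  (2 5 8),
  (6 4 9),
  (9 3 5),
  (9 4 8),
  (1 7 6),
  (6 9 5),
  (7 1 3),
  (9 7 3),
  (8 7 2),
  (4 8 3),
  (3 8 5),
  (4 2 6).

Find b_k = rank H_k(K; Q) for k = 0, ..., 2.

We work with the vertex ordering 1 < 2 < 3 < 4 < 5 < 6 < 7 < 8 < 9. The simplices of K, each written with vertices in increasing order, are:

  0-simplices (9): [1], [2], [3], [4], [5], [6], [7], [8], [9]
  1-simplices (27): (27 of them)
  2-simplices (18): [1,2,4], [1,2,5], [1,3,4], [1,3,7], [1,5,6], [1,6,7], [2,4,6], [2,5,8], [2,6,7], [2,7,8], [3,4,8], [3,5,8], [3,5,9], [3,7,9], [4,6,9], [4,8,9], [5,6,9], [7,8,9]

Hence C_0 ≅ Z^9, C_1 ≅ Z^27, C_2 ≅ Z^18.

∂_1: C_1 → C_0 maps an edge to its endpoints' difference, ∂[p,q] = q − p. For instance
  ∂[2,4] = [4] − [2].
The 9×27 boundary matrix has rank 8 and Smith normal form diag(1,1,1,1,1,1,1,1).

Boundary ∂_2: C_2 → C_1 sends each 2-simplex [p,q,r] to [q,r] − [p,r] + [p,q]. For instance
  ∂[3,4,8] = [4,8] − [3,8] + [3,4],
  ∂[1,6,7] = [6,7] − [1,7] + [1,6].
This gives a 27×18 integer matrix of rank 18; reducing to Smith normal form yields diagonal entries (1,1,1,1,1,1,1,1,1,1,1,1,1,1,1,1,1,2).

From H_k ≅ ker(∂_k) / im(∂_{k+1}) we obtain:

  H_0: rank C_0 − rank ∂_1 = 9 − 8 = 1, and the invariant factors of ∂_1 are all 1, so H_0 ≅ Z.
  H_1: rank ker ∂_1 − rank ∂_2 = (27 − 8) − 18 = 1, and ∂_2 has invariant factor 2 > 1, so H_1 ≅ Z ⊕ Z/2Z.
  H_2: rank ker ∂_2 − rank ∂_3 = (18 − 18) − 0 = 0, and there is no ∂_3, so H_2 ≅ 0.

Hence the Betti numbers are b_0 = 1, b_1 = 1, b_2 = 0.

b_0 = 1, b_1 = 1, b_2 = 0.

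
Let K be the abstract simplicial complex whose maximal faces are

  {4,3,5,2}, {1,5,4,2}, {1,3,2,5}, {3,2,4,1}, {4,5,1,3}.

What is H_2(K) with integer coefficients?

H_2 = 0.

Fix the vertex order 1 < 2 < 3 < 4 < 5 and write every simplex with vertices in increasing order. Then dim K = 3 and the simplices of K are:

  0-simplices (5): [1], [2], [3], [4], [5]
  1-simplices (10): [1,2], [1,3], [1,4], [1,5], [2,3], [2,4], [2,5], [3,4], [3,5], [4,5]
  2-simplices (10): [1,2,3], [1,2,4], [1,2,5], [1,3,4], [1,3,5], [1,4,5], [2,3,4], [2,3,5], [2,4,5], [3,4,5]
  3-simplices (5): [1,2,3,4], [1,2,3,5], [1,2,4,5], [1,3,4,5], [2,3,4,5]

so the chain groups are C_0 ≅ Z^5, C_1 ≅ Z^10, C_2 ≅ Z^10, C_3 ≅ Z^5.

Boundary ∂_1: C_1 → C_0 sends each edge [p,q] (with p < q) to q − p.
The resulting 5×10 matrix has rank 4, and its Smith normal form has invariant factors (1,1,1,1).

Boundary ∂_2: C_2 → C_1 maps a triangle to the signed sum of its edges. For instance
  ∂[1,4,5] = [4,5] − [1,5] + [1,4],
  ∂[1,3,5] = [3,5] − [1,5] + [1,3].
The 10×10 boundary matrix has rank 6 and Smith normal form diag(1,1,1,1,1,1).

∂_3: C_3 → C_2 sends each 3-simplex σ to the alternating sum Σ_i (−1)^i (σ with its i-th vertex removed). For instance
  ∂[2,3,4,5] = [3,4,5] − [2,4,5] + [2,3,5] − [2,3,4],
  ∂[1,3,4,5] = [3,4,5] − [1,4,5] + [1,3,5] − [1,3,4].
As a 10×5 matrix over Z this has rank 4, with invariant factors (1,1,1,1).

Computing H_k = (kernel of ∂_k) / (image of ∂_{k+1}):

  H_2: rank ker ∂_2 − rank ∂_3 = (10 − 6) − 4 = 0, and the invariant factors of ∂_3 are all 1, so H_2 = 0.

(K is a triangulation of the 3-sphere S^3.)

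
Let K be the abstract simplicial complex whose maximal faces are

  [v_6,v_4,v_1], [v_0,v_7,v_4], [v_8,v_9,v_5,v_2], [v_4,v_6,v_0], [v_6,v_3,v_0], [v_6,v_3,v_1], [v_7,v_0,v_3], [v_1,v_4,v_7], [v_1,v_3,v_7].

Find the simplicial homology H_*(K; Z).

H_0 ≅ Z^2,  H_1 = 0,  H_2 ≅ Z,  H_3 = 0.

Fix the vertex order v_0 < v_1 < v_2 < v_3 < v_4 < v_5 < v_6 < v_7 < v_8 < v_9 and write every simplex with vertices in increasing order. Then dim K = 3 and the simplices of K are:

  0-simplices (10): [v_0], [v_1], [v_2], [v_3], [v_4], [v_5], [v_6], [v_7], [v_8], [v_9]
  1-simplices (18): (18 of them)
  2-simplices (12): (12 of them)
  3-simplices (1): [v_2,v_5,v_8,v_9]

giving chain groups C_0 ≅ Z^10, C_1 ≅ Z^18, C_2 ≅ Z^12, C_3 ≅ Z^1.

∂_1: C_1 → C_0 is given by ∂[p,q] = [q] − [p]. For instance
  ∂[v_1,v_7] = [v_7] − [v_1].
This gives a 10×18 integer matrix of rank 8; reducing to Smith normal form yields diagonal entries (1,1,1,1,1,1,1,1).

Boundary ∂_2: C_2 → C_1 maps a triangle to the signed sum of its edges. For instance
  ∂[v_0,v_3,v_6] = [v_3,v_6] − [v_0,v_6] + [v_0,v_3],
  ∂[v_1,v_4,v_6] = [v_4,v_6] − [v_1,v_6] + [v_1,v_4].
This gives a 18×12 integer matrix of rank 10; reducing to Smith normal form yields diagonal entries (1,1,1,1,1,1,1,1,1,1).

The boundary map ∂_3: C_3 → C_2 sends each 3-simplex σ to the alternating sum Σ_i (−1)^i (σ with its i-th vertex removed). For instance
  ∂[v_2,v_5,v_8,v_9] = [v_5,v_8,v_9] − [v_2,v_8,v_9] + [v_2,v_5,v_9] − [v_2,v_5,v_8].
As a 12×1 matrix over Z this has rank 1, with invariant factors (1).

Now H_k = ker ∂_k / im ∂_{k+1}, so:

  H_0: rank C_0 − rank ∂_1 = 10 − 8 = 2, and the invariant factors of ∂_1 are all 1, so H_0 = Z^2.
  H_1: rank ker ∂_1 − rank ∂_2 = (18 − 8) − 10 = 0, and the invariant factors of ∂_2 are all 1, so H_1 = 0.
  H_2: rank ker ∂_2 − rank ∂_3 = (12 − 10) − 1 = 1, and the invariant factors of ∂_3 are all 1, so H_2 = Z.
  H_3: rank ker ∂_3 − rank ∂_4 = (1 − 1) − 0 = 0, and there is no ∂_4, so H_3 = 0.

As a check, the Euler characteristic is 10 − 18 + 12 − 1 = 3, which agrees with 2 − 0 + 1 − 0 = 3.
(K is a triangulation of the disjoint union of the 3-simplex and the 2-sphere S^2.)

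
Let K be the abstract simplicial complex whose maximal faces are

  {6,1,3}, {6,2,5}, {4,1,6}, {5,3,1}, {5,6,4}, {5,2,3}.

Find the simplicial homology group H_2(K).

H_2 = 0.

Fix the vertex order 1 < 2 < 3 < 4 < 5 < 6 and write every simplex with vertices in increasing order. Then dim K = 2 and the simplices of K are:

  0-simplices (6): [1], [2], [3], [4], [5], [6]
  1-simplices (12): [1,3], [1,4], [1,5], [1,6], [2,3], [2,5], [2,6], [3,5], [3,6], [4,5], [4,6], [5,6]
  2-simplices (6): [1,3,5], [1,3,6], [1,4,6], [2,3,5], [2,5,6], [4,5,6]

so the chain groups are C_0 ≅ Z^6, C_1 ≅ Z^12, C_2 ≅ Z^6.

∂_1: C_1 → C_0 maps an edge to its endpoints' difference, ∂[p,q] = q − p. For instance
  ∂[4,6] = [6] − [4].
This gives a 6×12 integer matrix of rank 5; reducing to Smith normal form yields diagonal entries (1,1,1,1,1).

The boundary map ∂_2: C_2 → C_1 maps a triangle to the signed sum of its edges. For instance
  ∂[1,4,6] = [4,6] − [1,6] + [1,4],
  ∂[1,3,5] = [3,5] − [1,5] + [1,3].
This gives a 12×6 integer matrix of rank 6; reducing to Smith normal form yields diagonal entries (1,1,1,1,1,1).

Reading off H_k = ker ∂_k / im ∂_{k+1}:

  H_2: rank ker ∂_2 − rank ∂_3 = (6 − 6) − 0 = 0, and there is no ∂_3, so H_2 = 0.

(K is a triangulation of the cylinder S^1 x I.)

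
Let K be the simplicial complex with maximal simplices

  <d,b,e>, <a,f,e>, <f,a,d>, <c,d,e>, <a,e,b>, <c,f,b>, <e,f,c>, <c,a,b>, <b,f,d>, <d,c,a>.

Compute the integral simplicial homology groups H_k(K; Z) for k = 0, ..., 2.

We work with the vertex ordering a < b < c < d < e < f. The simplices of K, each written with vertices in increasing order, are:

  0-simplices (6): a, b, c, d, e, f
  1-simplices (15): ab, ac, ad, ae, af, bc, bd, be, bf, cd, ce, cf, de, df, ef
  2-simplices (10): abc, abe, acd, adf, aef, bcf, bde, bdf, cde, cef

Hence C_0 ≅ Z^6, C_1 ≅ Z^15, C_2 ≅ Z^10.

The boundary map ∂_1: C_1 → C_0 is given by ∂[p,q] = [q] − [p].
The resulting 6×15 matrix has rank 5, and its Smith normal form has invariant factors (1,1,1,1,1).

Boundary ∂_2: C_2 → C_1 sends each 2-simplex [p,q,r] to [q,r] − [p,r] + [p,q]. For instance
  ∂bcf = cf − bf + bc,
  ∂abc = bc − ac + ab.
The 15×10 boundary matrix has rank 10 and Smith normal form diag(1,1,1,1,1,1,1,1,1,2).

From H_k ≅ ker(∂_k) / im(∂_{k+1}) we obtain:

  H_0: rank C_0 − rank ∂_1 = 6 − 5 = 1, and the invariant factors of ∂_1 are all 1, so H_0 = Z.
  H_1: rank ker ∂_1 − rank ∂_2 = (15 − 5) − 10 = 0, and ∂_2 has invariant factor 2 > 1, so H_1 = Z/2.
  H_2: rank ker ∂_2 − rank ∂_3 = (10 − 10) − 0 = 0, and there is no ∂_3, so H_2 = 0.

(K is a triangulation of the real projective plane RP^2.)

H_0 = Z,  H_1 = Z/2,  H_2 = 0.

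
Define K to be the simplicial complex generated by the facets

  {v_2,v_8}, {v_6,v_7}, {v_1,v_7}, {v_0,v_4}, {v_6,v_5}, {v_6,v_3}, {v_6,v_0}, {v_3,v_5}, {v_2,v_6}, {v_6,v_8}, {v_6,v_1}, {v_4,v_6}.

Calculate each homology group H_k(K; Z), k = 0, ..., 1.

H_0 = Z,  H_1 = Z^4.

Order the vertices as v_0 < v_1 < v_2 < v_3 < v_4 < v_5 < v_6 < v_7 < v_8. Listing each simplex with vertices in this order, K has dimension 1 with simplices:

  0-simplices (9): [v_0], [v_1], [v_2], [v_3], [v_4], [v_5], [v_6], [v_7], [v_8]
  1-simplices (12): [v_0,v_4], [v_0,v_6], [v_1,v_6], [v_1,v_7], [v_2,v_6], [v_2,v_8], [v_3,v_5], [v_3,v_6], [v_4,v_6], [v_5,v_6], [v_6,v_7], [v_6,v_8]

Hence C_0 ≅ Z^9, C_1 ≅ Z^12.

Boundary ∂_1: C_1 → C_0 maps an edge to its endpoints' difference, ∂[p,q] = q − p.
The 9×12 boundary matrix has rank 8 and Smith normal form diag(1,1,1,1,1,1,1,1).

Now H_k = ker ∂_k / im ∂_{k+1}, so:

  H_0: rank C_0 − rank ∂_1 = 9 − 8 = 1, and the invariant factors of ∂_1 are all 1, so H_0 ≅ Z.
  H_1: rank ker ∂_1 − rank ∂_2 = (12 − 8) − 0 = 4, and there is no ∂_2, so H_1 ≅ Z^4.

As a check, the Euler characteristic is 9 − 12 = -3, which agrees with 1 − 4 = -3.
(K is a triangulation of a wedge of 4 circles.)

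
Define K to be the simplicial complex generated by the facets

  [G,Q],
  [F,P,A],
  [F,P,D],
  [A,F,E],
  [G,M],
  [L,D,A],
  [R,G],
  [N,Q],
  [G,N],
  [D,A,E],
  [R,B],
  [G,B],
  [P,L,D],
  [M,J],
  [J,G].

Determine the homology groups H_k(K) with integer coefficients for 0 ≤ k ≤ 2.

Fix the vertex order A < B < D < E < F < G < J < L < M < N < P < Q < R and write every simplex with vertices in increasing order. Then dim K = 2 and the simplices of K are:

  0-simplices (13): A, B, D, E, F, G, J, L, M, N, P, Q, R
  1-simplices (21): AD, AE, AF, AL, AP, BG, BR, DE, DF, DL, DP, EF, FP, GJ, GM, GN, GQ, GR, JM, LP, NQ
  2-simplices (6): ADE, ADL, AEF, AFP, DFP, DLP

so the chain groups are C_0 ≅ Z^13, C_1 ≅ Z^21, C_2 ≅ Z^6.

Boundary ∂_1: C_1 → C_0 is given by ∂[p,q] = [q] − [p]. For instance
  ∂GN = N − G.
The resulting 13×21 matrix has rank 11, and its Smith normal form has invariant factors (1,1,1,1,1,1,1,1,1,1,1).

Boundary ∂_2: C_2 → C_1 acts by ∂[p,q,r] = [q,r] − [p,r] + [p,q]. For instance
  ∂AEF = EF − AF + AE,
  ∂ADE = DE − AE + AD.
As a 21×6 matrix over Z this has rank 6, with invariant factors (1,1,1,1,1,1).

Now H_k = ker ∂_k / im ∂_{k+1}, so:

  H_0: rank C_0 − rank ∂_1 = 13 − 11 = 2, and the invariant factors of ∂_1 are all 1, so H_0 ≅ Z^2.
  H_1: rank ker ∂_1 − rank ∂_2 = (21 − 11) − 6 = 4, and the invariant factors of ∂_2 are all 1, so H_1 ≅ Z^4.
  H_2: rank ker ∂_2 − rank ∂_3 = (6 − 6) − 0 = 0, and there is no ∂_3, so H_2 ≅ 0.

(K is a triangulation of the disjoint union of a wedge of 3 circles and the cylinder S^1 x I.)

H_0 ≅ Z^2,  H_1 ≅ Z^4,  H_2 = 0.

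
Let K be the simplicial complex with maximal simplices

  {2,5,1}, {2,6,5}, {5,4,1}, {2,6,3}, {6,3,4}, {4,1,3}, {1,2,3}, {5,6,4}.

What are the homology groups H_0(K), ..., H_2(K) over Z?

H_0 ≅ Z,  H_1 = 0,  H_2 ≅ Z.

Order the vertices as 1 < 2 < 3 < 4 < 5 < 6. Listing each simplex with vertices in this order, K has dimension 2 with simplices:

  0-simplices (6): [1], [2], [3], [4], [5], [6]
  1-simplices (12): [1,2], [1,3], [1,4], [1,5], [2,3], [2,5], [2,6], [3,4], [3,6], [4,5], [4,6], [5,6]
  2-simplices (8): [1,2,3], [1,2,5], [1,3,4], [1,4,5], [2,3,6], [2,5,6], [3,4,6], [4,5,6]

giving chain groups C_0 ≅ Z^6, C_1 ≅ Z^12, C_2 ≅ Z^8.

∂_1: C_1 → C_0 maps an edge to its endpoints' difference, ∂[p,q] = q − p.
The resulting 6×12 matrix has rank 5, and its Smith normal form has invariant factors (1,1,1,1,1).

Boundary ∂_2: C_2 → C_1 acts by ∂[p,q,r] = [q,r] − [p,r] + [p,q]. For instance
  ∂[2,3,6] = [3,6] − [2,6] + [2,3],
  ∂[4,5,6] = [5,6] − [4,6] + [4,5].
The resulting 12×8 matrix has rank 7, and its Smith normal form has invariant factors (1,1,1,1,1,1,1).

From H_k ≅ ker(∂_k) / im(∂_{k+1}) we obtain:

  H_0: rank C_0 − rank ∂_1 = 6 − 5 = 1, and the invariant factors of ∂_1 are all 1, so H_0 = Z.
  H_1: rank ker ∂_1 − rank ∂_2 = (12 − 5) − 7 = 0, and the invariant factors of ∂_2 are all 1, so H_1 = 0.
  H_2: rank ker ∂_2 − rank ∂_3 = (8 − 7) − 0 = 1, and there is no ∂_3, so H_2 = Z.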